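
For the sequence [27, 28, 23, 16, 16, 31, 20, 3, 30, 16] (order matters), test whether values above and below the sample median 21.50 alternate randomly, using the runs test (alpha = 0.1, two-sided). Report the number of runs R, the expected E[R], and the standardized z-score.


Step 1: Compute median = 21.50; label A = above, B = below.
Labels in order: AAABBABBAB  (n_A = 5, n_B = 5)
Step 2: Count runs R = 6.
Step 3: Under H0 (random ordering), E[R] = 2*n_A*n_B/(n_A+n_B) + 1 = 2*5*5/10 + 1 = 6.0000.
        Var[R] = 2*n_A*n_B*(2*n_A*n_B - n_A - n_B) / ((n_A+n_B)^2 * (n_A+n_B-1)) = 2000/900 = 2.2222.
        SD[R] = 1.4907.
Step 4: R = E[R], so z = 0 with no continuity correction.
Step 5: Two-sided p-value via normal approximation = 2*(1 - Phi(|z|)) = 1.000000.
Step 6: alpha = 0.1. fail to reject H0.

R = 6, z = 0.0000, p = 1.000000, fail to reject H0.


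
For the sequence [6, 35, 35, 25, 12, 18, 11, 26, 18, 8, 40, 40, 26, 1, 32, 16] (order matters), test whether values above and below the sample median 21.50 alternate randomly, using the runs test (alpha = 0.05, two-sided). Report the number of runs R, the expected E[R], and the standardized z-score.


Step 1: Compute median = 21.50; label A = above, B = below.
Labels in order: BAAABBBABBAAABAB  (n_A = 8, n_B = 8)
Step 2: Count runs R = 9.
Step 3: Under H0 (random ordering), E[R] = 2*n_A*n_B/(n_A+n_B) + 1 = 2*8*8/16 + 1 = 9.0000.
        Var[R] = 2*n_A*n_B*(2*n_A*n_B - n_A - n_B) / ((n_A+n_B)^2 * (n_A+n_B-1)) = 14336/3840 = 3.7333.
        SD[R] = 1.9322.
Step 4: R = E[R], so z = 0 with no continuity correction.
Step 5: Two-sided p-value via normal approximation = 2*(1 - Phi(|z|)) = 1.000000.
Step 6: alpha = 0.05. fail to reject H0.

R = 9, z = 0.0000, p = 1.000000, fail to reject H0.


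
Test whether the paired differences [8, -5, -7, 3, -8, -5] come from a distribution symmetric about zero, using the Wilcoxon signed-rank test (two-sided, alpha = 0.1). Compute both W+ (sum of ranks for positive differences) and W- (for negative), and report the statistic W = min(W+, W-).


Step 1: Drop any zero differences (none here) and take |d_i|.
|d| = [8, 5, 7, 3, 8, 5]
Step 2: Midrank |d_i| (ties get averaged ranks).
ranks: |8|->5.5, |5|->2.5, |7|->4, |3|->1, |8|->5.5, |5|->2.5
Step 3: Attach original signs; sum ranks with positive sign and with negative sign.
W+ = 5.5 + 1 = 6.5
W- = 2.5 + 4 + 5.5 + 2.5 = 14.5
(Check: W+ + W- = 21 should equal n(n+1)/2 = 21.)
Step 4: Test statistic W = min(W+, W-) = 6.5.
Step 5: Ties in |d|, so use the tie-corrected normal approximation.
        E[W] = n(n+1)/4 = 6*7/4 = 10.5.
        Tie groups: |d|=5 (t=2), |d|=8 (t=2); sum(t^3 - t) = 12.
        Var[W] = n(n+1)(2n+1)/24 - sum(t^3-t)/48 = 546/24 - 12/48 = 22.5.
        z = (W - E[W]) / sqrt(Var[W]) = (6.5 - 10.5) / 4.7434 = -0.8433.
        Two-sided p = 2*Phi(z) = 0.399075.
Step 6: alpha = 0.1. fail to reject H0.

W+ = 6.5, W- = 14.5, W = min = 6.5, p = 0.399075, fail to reject H0.


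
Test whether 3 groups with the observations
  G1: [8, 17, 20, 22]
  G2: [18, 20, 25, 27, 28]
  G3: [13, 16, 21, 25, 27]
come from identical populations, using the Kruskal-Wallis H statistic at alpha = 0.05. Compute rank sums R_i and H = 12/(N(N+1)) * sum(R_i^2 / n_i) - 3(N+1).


Step 1: Combine all N = 14 observations and assign midranks.
sorted (value, group, rank): (8,G1,1), (13,G3,2), (16,G3,3), (17,G1,4), (18,G2,5), (20,G1,6.5), (20,G2,6.5), (21,G3,8), (22,G1,9), (25,G2,10.5), (25,G3,10.5), (27,G2,12.5), (27,G3,12.5), (28,G2,14)
Step 2: Sum ranks within each group.
R_1 = 20.5 (n_1 = 4)
R_2 = 48.5 (n_2 = 5)
R_3 = 36 (n_3 = 5)
Step 3: H = 12/(N(N+1)) * sum(R_i^2/n_i) - 3(N+1)
     = 12/(14*15) * (20.5^2/4 + 48.5^2/5 + 36^2/5) - 3*15
     = 0.057143 * 834.712 - 45
     = 2.697857.
Step 4: Ties present; correction factor C = 1 - 18/(14^3 - 14) = 0.993407. Corrected H = 2.697857 / 0.993407 = 2.715763.
Step 5: Under H0, H ~ chi^2(2); p-value = 0.257205.
Step 6: alpha = 0.05. fail to reject H0.

H = 2.7158, df = 2, p = 0.257205, fail to reject H0.


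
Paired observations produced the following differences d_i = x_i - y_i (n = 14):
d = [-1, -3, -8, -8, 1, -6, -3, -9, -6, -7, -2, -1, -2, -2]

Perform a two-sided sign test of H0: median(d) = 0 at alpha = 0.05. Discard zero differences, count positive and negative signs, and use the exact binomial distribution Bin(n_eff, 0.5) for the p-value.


Step 1: Discard zero differences. Original n = 14; n_eff = number of nonzero differences = 14.
Nonzero differences (with sign): -1, -3, -8, -8, +1, -6, -3, -9, -6, -7, -2, -1, -2, -2
Step 2: Count signs: positive = 1, negative = 13.
Step 3: Under H0: P(positive) = 0.5, so the number of positives S ~ Bin(14, 0.5).
Step 4: Two-sided exact p-value = sum of Bin(14,0.5) probabilities at or below the observed probability = 0.001831.
Step 5: alpha = 0.05. reject H0.

n_eff = 14, pos = 1, neg = 13, p = 0.001831, reject H0.


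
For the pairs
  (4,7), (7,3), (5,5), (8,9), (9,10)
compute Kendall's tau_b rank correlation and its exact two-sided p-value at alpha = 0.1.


Step 1: Enumerate the 10 unordered pairs (i,j) with i<j and classify each by sign(x_j-x_i) * sign(y_j-y_i).
  (1,2):dx=+3,dy=-4->D; (1,3):dx=+1,dy=-2->D; (1,4):dx=+4,dy=+2->C; (1,5):dx=+5,dy=+3->C
  (2,3):dx=-2,dy=+2->D; (2,4):dx=+1,dy=+6->C; (2,5):dx=+2,dy=+7->C; (3,4):dx=+3,dy=+4->C
  (3,5):dx=+4,dy=+5->C; (4,5):dx=+1,dy=+1->C
Step 2: C = 7, D = 3, total pairs = 10.
Step 3: tau = (C - D)/(n(n-1)/2) = (7 - 3)/10 = 0.400000.
Step 4: Exact two-sided p-value (enumerate n! = 120 permutations of y under H0): p = 0.483333.
Step 5: alpha = 0.1. fail to reject H0.

tau_b = 0.4000 (C=7, D=3), p = 0.483333, fail to reject H0.


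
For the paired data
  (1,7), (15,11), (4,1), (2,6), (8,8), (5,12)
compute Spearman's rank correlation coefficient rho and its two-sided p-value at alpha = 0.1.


Step 1: Rank x and y separately (midranks; no ties here).
rank(x): 1->1, 15->6, 4->3, 2->2, 8->5, 5->4
rank(y): 7->3, 11->5, 1->1, 6->2, 8->4, 12->6
Step 2: d_i = R_x(i) - R_y(i); compute d_i^2.
  (1-3)^2=4, (6-5)^2=1, (3-1)^2=4, (2-2)^2=0, (5-4)^2=1, (4-6)^2=4
sum(d^2) = 14.
Step 3: rho = 1 - 6*14 / (6*(6^2 - 1)) = 1 - 84/210 = 0.600000.
Step 4: Under H0, t = rho * sqrt((n-2)/(1-rho^2)) = 1.5000 ~ t(4).
Step 5: Two-sided p-value from the t-distribution with 4 df = 0.208000.
Step 6: alpha = 0.1. fail to reject H0.

rho = 0.6000, p = 0.208000, fail to reject H0 at alpha = 0.1.


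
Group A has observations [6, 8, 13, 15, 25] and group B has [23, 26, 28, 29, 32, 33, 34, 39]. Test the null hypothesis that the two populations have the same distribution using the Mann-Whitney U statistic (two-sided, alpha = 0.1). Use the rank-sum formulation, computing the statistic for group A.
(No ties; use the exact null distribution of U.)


Step 1: Combine and sort all 13 observations; assign midranks.
sorted (value, group): (6,X), (8,X), (13,X), (15,X), (23,Y), (25,X), (26,Y), (28,Y), (29,Y), (32,Y), (33,Y), (34,Y), (39,Y)
ranks: 6->1, 8->2, 13->3, 15->4, 23->5, 25->6, 26->7, 28->8, 29->9, 32->10, 33->11, 34->12, 39->13
Step 2: Rank sum for X: R1 = 1 + 2 + 3 + 4 + 6 = 16.
Step 3: U_X = R1 - n1(n1+1)/2 = 16 - 5*6/2 = 16 - 15 = 1.
       U_Y = n1*n2 - U_X = 40 - 1 = 39.
Step 4: No ties, so the exact null distribution of U (based on enumerating the C(13,5) = 1287 equally likely rank assignments) gives the two-sided p-value.
Step 5: p-value = 0.003108; compare to alpha = 0.1. reject H0.

U_X = 1, p = 0.003108, reject H0 at alpha = 0.1.


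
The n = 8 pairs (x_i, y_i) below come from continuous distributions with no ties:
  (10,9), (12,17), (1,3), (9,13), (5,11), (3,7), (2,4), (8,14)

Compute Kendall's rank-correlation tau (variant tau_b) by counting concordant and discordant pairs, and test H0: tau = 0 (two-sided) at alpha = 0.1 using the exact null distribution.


Step 1: Enumerate the 28 unordered pairs (i,j) with i<j and classify each by sign(x_j-x_i) * sign(y_j-y_i).
  (1,2):dx=+2,dy=+8->C; (1,3):dx=-9,dy=-6->C; (1,4):dx=-1,dy=+4->D; (1,5):dx=-5,dy=+2->D
  (1,6):dx=-7,dy=-2->C; (1,7):dx=-8,dy=-5->C; (1,8):dx=-2,dy=+5->D; (2,3):dx=-11,dy=-14->C
  (2,4):dx=-3,dy=-4->C; (2,5):dx=-7,dy=-6->C; (2,6):dx=-9,dy=-10->C; (2,7):dx=-10,dy=-13->C
  (2,8):dx=-4,dy=-3->C; (3,4):dx=+8,dy=+10->C; (3,5):dx=+4,dy=+8->C; (3,6):dx=+2,dy=+4->C
  (3,7):dx=+1,dy=+1->C; (3,8):dx=+7,dy=+11->C; (4,5):dx=-4,dy=-2->C; (4,6):dx=-6,dy=-6->C
  (4,7):dx=-7,dy=-9->C; (4,8):dx=-1,dy=+1->D; (5,6):dx=-2,dy=-4->C; (5,7):dx=-3,dy=-7->C
  (5,8):dx=+3,dy=+3->C; (6,7):dx=-1,dy=-3->C; (6,8):dx=+5,dy=+7->C; (7,8):dx=+6,dy=+10->C
Step 2: C = 24, D = 4, total pairs = 28.
Step 3: tau = (C - D)/(n(n-1)/2) = (24 - 4)/28 = 0.714286.
Step 4: Exact two-sided p-value (enumerate n! = 40320 permutations of y under H0): p = 0.014137.
Step 5: alpha = 0.1. reject H0.

tau_b = 0.7143 (C=24, D=4), p = 0.014137, reject H0.


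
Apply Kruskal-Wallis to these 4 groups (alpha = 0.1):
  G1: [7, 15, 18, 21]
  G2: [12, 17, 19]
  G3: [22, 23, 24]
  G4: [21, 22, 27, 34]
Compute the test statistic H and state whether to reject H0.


Step 1: Combine all N = 14 observations and assign midranks.
sorted (value, group, rank): (7,G1,1), (12,G2,2), (15,G1,3), (17,G2,4), (18,G1,5), (19,G2,6), (21,G1,7.5), (21,G4,7.5), (22,G3,9.5), (22,G4,9.5), (23,G3,11), (24,G3,12), (27,G4,13), (34,G4,14)
Step 2: Sum ranks within each group.
R_1 = 16.5 (n_1 = 4)
R_2 = 12 (n_2 = 3)
R_3 = 32.5 (n_3 = 3)
R_4 = 44 (n_4 = 4)
Step 3: H = 12/(N(N+1)) * sum(R_i^2/n_i) - 3(N+1)
     = 12/(14*15) * (16.5^2/4 + 12^2/3 + 32.5^2/3 + 44^2/4) - 3*15
     = 0.057143 * 952.146 - 45
     = 9.408333.
Step 4: Ties present; correction factor C = 1 - 12/(14^3 - 14) = 0.995604. Corrected H = 9.408333 / 0.995604 = 9.449871.
Step 5: Under H0, H ~ chi^2(3); p-value = 0.023871.
Step 6: alpha = 0.1. reject H0.

H = 9.4499, df = 3, p = 0.023871, reject H0.


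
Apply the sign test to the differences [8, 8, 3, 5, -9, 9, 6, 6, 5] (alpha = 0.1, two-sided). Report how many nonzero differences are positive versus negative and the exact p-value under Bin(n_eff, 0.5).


Step 1: Discard zero differences. Original n = 9; n_eff = number of nonzero differences = 9.
Nonzero differences (with sign): +8, +8, +3, +5, -9, +9, +6, +6, +5
Step 2: Count signs: positive = 8, negative = 1.
Step 3: Under H0: P(positive) = 0.5, so the number of positives S ~ Bin(9, 0.5).
Step 4: Two-sided exact p-value = sum of Bin(9,0.5) probabilities at or below the observed probability = 0.039062.
Step 5: alpha = 0.1. reject H0.

n_eff = 9, pos = 8, neg = 1, p = 0.039062, reject H0.


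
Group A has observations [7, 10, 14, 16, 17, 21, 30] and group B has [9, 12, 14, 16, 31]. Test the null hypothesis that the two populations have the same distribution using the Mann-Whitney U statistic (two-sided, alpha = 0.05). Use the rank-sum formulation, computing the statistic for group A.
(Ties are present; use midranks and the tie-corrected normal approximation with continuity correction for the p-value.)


Step 1: Combine and sort all 12 observations; assign midranks.
sorted (value, group): (7,X), (9,Y), (10,X), (12,Y), (14,X), (14,Y), (16,X), (16,Y), (17,X), (21,X), (30,X), (31,Y)
ranks: 7->1, 9->2, 10->3, 12->4, 14->5.5, 14->5.5, 16->7.5, 16->7.5, 17->9, 21->10, 30->11, 31->12
Step 2: Rank sum for X: R1 = 1 + 3 + 5.5 + 7.5 + 9 + 10 + 11 = 47.
Step 3: U_X = R1 - n1(n1+1)/2 = 47 - 7*8/2 = 47 - 28 = 19.
       U_Y = n1*n2 - U_X = 35 - 19 = 16.
Step 4: Ties are present, so use the tie-corrected normal approximation (with continuity correction) for the p-value.
Step 5: p-value = 0.870542; compare to alpha = 0.05. fail to reject H0.

U_X = 19, p = 0.870542, fail to reject H0 at alpha = 0.05.


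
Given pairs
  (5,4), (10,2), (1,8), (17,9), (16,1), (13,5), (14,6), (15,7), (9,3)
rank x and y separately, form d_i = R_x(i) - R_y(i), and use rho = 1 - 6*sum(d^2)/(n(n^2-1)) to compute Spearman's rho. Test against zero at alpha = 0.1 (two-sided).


Step 1: Rank x and y separately (midranks; no ties here).
rank(x): 5->2, 10->4, 1->1, 17->9, 16->8, 13->5, 14->6, 15->7, 9->3
rank(y): 4->4, 2->2, 8->8, 9->9, 1->1, 5->5, 6->6, 7->7, 3->3
Step 2: d_i = R_x(i) - R_y(i); compute d_i^2.
  (2-4)^2=4, (4-2)^2=4, (1-8)^2=49, (9-9)^2=0, (8-1)^2=49, (5-5)^2=0, (6-6)^2=0, (7-7)^2=0, (3-3)^2=0
sum(d^2) = 106.
Step 3: rho = 1 - 6*106 / (9*(9^2 - 1)) = 1 - 636/720 = 0.116667.
Step 4: Under H0, t = rho * sqrt((n-2)/(1-rho^2)) = 0.3108 ~ t(7).
Step 5: Two-sided p-value from the t-distribution with 7 df = 0.765008.
Step 6: alpha = 0.1. fail to reject H0.

rho = 0.1167, p = 0.765008, fail to reject H0 at alpha = 0.1.


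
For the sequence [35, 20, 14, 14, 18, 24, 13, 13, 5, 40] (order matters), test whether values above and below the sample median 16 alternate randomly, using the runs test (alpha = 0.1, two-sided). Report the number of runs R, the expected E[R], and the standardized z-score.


Step 1: Compute median = 16; label A = above, B = below.
Labels in order: AABBAABBBA  (n_A = 5, n_B = 5)
Step 2: Count runs R = 5.
Step 3: Under H0 (random ordering), E[R] = 2*n_A*n_B/(n_A+n_B) + 1 = 2*5*5/10 + 1 = 6.0000.
        Var[R] = 2*n_A*n_B*(2*n_A*n_B - n_A - n_B) / ((n_A+n_B)^2 * (n_A+n_B-1)) = 2000/900 = 2.2222.
        SD[R] = 1.4907.
Step 4: Continuity-corrected z = (R + 0.5 - E[R]) / SD[R] = (5 + 0.5 - 6.0000) / 1.4907 = -0.3354.
Step 5: Two-sided p-value via normal approximation = 2*(1 - Phi(|z|)) = 0.737316.
Step 6: alpha = 0.1. fail to reject H0.

R = 5, z = -0.3354, p = 0.737316, fail to reject H0.


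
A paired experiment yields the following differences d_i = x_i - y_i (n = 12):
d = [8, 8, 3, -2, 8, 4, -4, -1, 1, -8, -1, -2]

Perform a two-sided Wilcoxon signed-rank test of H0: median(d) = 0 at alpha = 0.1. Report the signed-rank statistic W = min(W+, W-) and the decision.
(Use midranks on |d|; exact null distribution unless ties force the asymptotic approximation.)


Step 1: Drop any zero differences (none here) and take |d_i|.
|d| = [8, 8, 3, 2, 8, 4, 4, 1, 1, 8, 1, 2]
Step 2: Midrank |d_i| (ties get averaged ranks).
ranks: |8|->10.5, |8|->10.5, |3|->6, |2|->4.5, |8|->10.5, |4|->7.5, |4|->7.5, |1|->2, |1|->2, |8|->10.5, |1|->2, |2|->4.5
Step 3: Attach original signs; sum ranks with positive sign and with negative sign.
W+ = 10.5 + 10.5 + 6 + 10.5 + 7.5 + 2 = 47
W- = 4.5 + 7.5 + 2 + 10.5 + 2 + 4.5 = 31
(Check: W+ + W- = 78 should equal n(n+1)/2 = 78.)
Step 4: Test statistic W = min(W+, W-) = 31.
Step 5: Ties in |d|, so use the tie-corrected normal approximation.
        E[W] = n(n+1)/4 = 12*13/4 = 39.
        Tie groups: |d|=1 (t=3), |d|=2 (t=2), |d|=4 (t=2), |d|=8 (t=4); sum(t^3 - t) = 96.
        Var[W] = n(n+1)(2n+1)/24 - sum(t^3-t)/48 = 3900/24 - 96/48 = 160.5.
        z = (W - E[W]) / sqrt(Var[W]) = (31 - 39) / 12.6689 = -0.6315.
        Two-sided p = 2*Phi(z) = 0.527734.
Step 6: alpha = 0.1. fail to reject H0.

W+ = 47, W- = 31, W = min = 31, p = 0.527734, fail to reject H0.


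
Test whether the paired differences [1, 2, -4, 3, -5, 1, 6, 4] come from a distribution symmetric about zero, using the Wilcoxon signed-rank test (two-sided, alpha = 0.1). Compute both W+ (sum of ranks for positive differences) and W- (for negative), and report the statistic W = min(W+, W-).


Step 1: Drop any zero differences (none here) and take |d_i|.
|d| = [1, 2, 4, 3, 5, 1, 6, 4]
Step 2: Midrank |d_i| (ties get averaged ranks).
ranks: |1|->1.5, |2|->3, |4|->5.5, |3|->4, |5|->7, |1|->1.5, |6|->8, |4|->5.5
Step 3: Attach original signs; sum ranks with positive sign and with negative sign.
W+ = 1.5 + 3 + 4 + 1.5 + 8 + 5.5 = 23.5
W- = 5.5 + 7 = 12.5
(Check: W+ + W- = 36 should equal n(n+1)/2 = 36.)
Step 4: Test statistic W = min(W+, W-) = 12.5.
Step 5: Ties in |d|, so use the tie-corrected normal approximation.
        E[W] = n(n+1)/4 = 8*9/4 = 18.
        Tie groups: |d|=1 (t=2), |d|=4 (t=2); sum(t^3 - t) = 12.
        Var[W] = n(n+1)(2n+1)/24 - sum(t^3-t)/48 = 1224/24 - 12/48 = 50.75.
        z = (W - E[W]) / sqrt(Var[W]) = (12.5 - 18) / 7.1239 = -0.7720.
        Two-sided p = 2*Phi(z) = 0.440086.
Step 6: alpha = 0.1. fail to reject H0.

W+ = 23.5, W- = 12.5, W = min = 12.5, p = 0.440086, fail to reject H0.


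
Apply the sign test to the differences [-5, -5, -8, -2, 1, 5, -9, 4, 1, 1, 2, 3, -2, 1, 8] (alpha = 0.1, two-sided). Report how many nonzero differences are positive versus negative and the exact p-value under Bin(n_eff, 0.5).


Step 1: Discard zero differences. Original n = 15; n_eff = number of nonzero differences = 15.
Nonzero differences (with sign): -5, -5, -8, -2, +1, +5, -9, +4, +1, +1, +2, +3, -2, +1, +8
Step 2: Count signs: positive = 9, negative = 6.
Step 3: Under H0: P(positive) = 0.5, so the number of positives S ~ Bin(15, 0.5).
Step 4: Two-sided exact p-value = sum of Bin(15,0.5) probabilities at or below the observed probability = 0.607239.
Step 5: alpha = 0.1. fail to reject H0.

n_eff = 15, pos = 9, neg = 6, p = 0.607239, fail to reject H0.


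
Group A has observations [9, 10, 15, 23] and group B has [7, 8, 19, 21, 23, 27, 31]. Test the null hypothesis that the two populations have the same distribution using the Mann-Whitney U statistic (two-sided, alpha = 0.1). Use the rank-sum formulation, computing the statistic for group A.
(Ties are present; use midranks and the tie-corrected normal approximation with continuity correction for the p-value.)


Step 1: Combine and sort all 11 observations; assign midranks.
sorted (value, group): (7,Y), (8,Y), (9,X), (10,X), (15,X), (19,Y), (21,Y), (23,X), (23,Y), (27,Y), (31,Y)
ranks: 7->1, 8->2, 9->3, 10->4, 15->5, 19->6, 21->7, 23->8.5, 23->8.5, 27->10, 31->11
Step 2: Rank sum for X: R1 = 3 + 4 + 5 + 8.5 = 20.5.
Step 3: U_X = R1 - n1(n1+1)/2 = 20.5 - 4*5/2 = 20.5 - 10 = 10.5.
       U_Y = n1*n2 - U_X = 28 - 10.5 = 17.5.
Step 4: Ties are present, so use the tie-corrected normal approximation (with continuity correction) for the p-value.
Step 5: p-value = 0.569872; compare to alpha = 0.1. fail to reject H0.

U_X = 10.5, p = 0.569872, fail to reject H0 at alpha = 0.1.


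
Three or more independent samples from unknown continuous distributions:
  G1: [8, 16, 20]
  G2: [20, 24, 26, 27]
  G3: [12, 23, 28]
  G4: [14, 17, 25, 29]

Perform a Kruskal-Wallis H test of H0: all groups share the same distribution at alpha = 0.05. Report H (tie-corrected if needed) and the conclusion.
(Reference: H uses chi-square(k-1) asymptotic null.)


Step 1: Combine all N = 14 observations and assign midranks.
sorted (value, group, rank): (8,G1,1), (12,G3,2), (14,G4,3), (16,G1,4), (17,G4,5), (20,G1,6.5), (20,G2,6.5), (23,G3,8), (24,G2,9), (25,G4,10), (26,G2,11), (27,G2,12), (28,G3,13), (29,G4,14)
Step 2: Sum ranks within each group.
R_1 = 11.5 (n_1 = 3)
R_2 = 38.5 (n_2 = 4)
R_3 = 23 (n_3 = 3)
R_4 = 32 (n_4 = 4)
Step 3: H = 12/(N(N+1)) * sum(R_i^2/n_i) - 3(N+1)
     = 12/(14*15) * (11.5^2/3 + 38.5^2/4 + 23^2/3 + 32^2/4) - 3*15
     = 0.057143 * 846.979 - 45
     = 3.398810.
Step 4: Ties present; correction factor C = 1 - 6/(14^3 - 14) = 0.997802. Corrected H = 3.398810 / 0.997802 = 3.406296.
Step 5: Under H0, H ~ chi^2(3); p-value = 0.333120.
Step 6: alpha = 0.05. fail to reject H0.

H = 3.4063, df = 3, p = 0.333120, fail to reject H0.


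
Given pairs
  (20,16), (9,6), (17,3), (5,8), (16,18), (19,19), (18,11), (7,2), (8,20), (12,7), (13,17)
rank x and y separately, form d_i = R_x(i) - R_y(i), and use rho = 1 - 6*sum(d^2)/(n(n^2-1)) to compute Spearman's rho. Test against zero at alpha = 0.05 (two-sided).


Step 1: Rank x and y separately (midranks; no ties here).
rank(x): 20->11, 9->4, 17->8, 5->1, 16->7, 19->10, 18->9, 7->2, 8->3, 12->5, 13->6
rank(y): 16->7, 6->3, 3->2, 8->5, 18->9, 19->10, 11->6, 2->1, 20->11, 7->4, 17->8
Step 2: d_i = R_x(i) - R_y(i); compute d_i^2.
  (11-7)^2=16, (4-3)^2=1, (8-2)^2=36, (1-5)^2=16, (7-9)^2=4, (10-10)^2=0, (9-6)^2=9, (2-1)^2=1, (3-11)^2=64, (5-4)^2=1, (6-8)^2=4
sum(d^2) = 152.
Step 3: rho = 1 - 6*152 / (11*(11^2 - 1)) = 1 - 912/1320 = 0.309091.
Step 4: Under H0, t = rho * sqrt((n-2)/(1-rho^2)) = 0.9750 ~ t(9).
Step 5: Two-sided p-value from the t-distribution with 9 df = 0.355028.
Step 6: alpha = 0.05. fail to reject H0.

rho = 0.3091, p = 0.355028, fail to reject H0 at alpha = 0.05.


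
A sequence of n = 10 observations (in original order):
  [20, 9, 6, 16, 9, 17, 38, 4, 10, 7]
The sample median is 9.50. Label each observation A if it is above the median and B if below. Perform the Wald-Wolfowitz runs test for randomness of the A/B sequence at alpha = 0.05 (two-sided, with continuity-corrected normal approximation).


Step 1: Compute median = 9.50; label A = above, B = below.
Labels in order: ABBABAABAB  (n_A = 5, n_B = 5)
Step 2: Count runs R = 8.
Step 3: Under H0 (random ordering), E[R] = 2*n_A*n_B/(n_A+n_B) + 1 = 2*5*5/10 + 1 = 6.0000.
        Var[R] = 2*n_A*n_B*(2*n_A*n_B - n_A - n_B) / ((n_A+n_B)^2 * (n_A+n_B-1)) = 2000/900 = 2.2222.
        SD[R] = 1.4907.
Step 4: Continuity-corrected z = (R - 0.5 - E[R]) / SD[R] = (8 - 0.5 - 6.0000) / 1.4907 = 1.0062.
Step 5: Two-sided p-value via normal approximation = 2*(1 - Phi(|z|)) = 0.314305.
Step 6: alpha = 0.05. fail to reject H0.

R = 8, z = 1.0062, p = 0.314305, fail to reject H0.


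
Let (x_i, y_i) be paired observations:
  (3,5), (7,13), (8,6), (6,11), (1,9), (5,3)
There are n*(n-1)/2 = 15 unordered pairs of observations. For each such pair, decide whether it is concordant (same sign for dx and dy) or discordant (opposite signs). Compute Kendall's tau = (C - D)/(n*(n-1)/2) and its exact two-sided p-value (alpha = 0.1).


Step 1: Enumerate the 15 unordered pairs (i,j) with i<j and classify each by sign(x_j-x_i) * sign(y_j-y_i).
  (1,2):dx=+4,dy=+8->C; (1,3):dx=+5,dy=+1->C; (1,4):dx=+3,dy=+6->C; (1,5):dx=-2,dy=+4->D
  (1,6):dx=+2,dy=-2->D; (2,3):dx=+1,dy=-7->D; (2,4):dx=-1,dy=-2->C; (2,5):dx=-6,dy=-4->C
  (2,6):dx=-2,dy=-10->C; (3,4):dx=-2,dy=+5->D; (3,5):dx=-7,dy=+3->D; (3,6):dx=-3,dy=-3->C
  (4,5):dx=-5,dy=-2->C; (4,6):dx=-1,dy=-8->C; (5,6):dx=+4,dy=-6->D
Step 2: C = 9, D = 6, total pairs = 15.
Step 3: tau = (C - D)/(n(n-1)/2) = (9 - 6)/15 = 0.200000.
Step 4: Exact two-sided p-value (enumerate n! = 720 permutations of y under H0): p = 0.719444.
Step 5: alpha = 0.1. fail to reject H0.

tau_b = 0.2000 (C=9, D=6), p = 0.719444, fail to reject H0.


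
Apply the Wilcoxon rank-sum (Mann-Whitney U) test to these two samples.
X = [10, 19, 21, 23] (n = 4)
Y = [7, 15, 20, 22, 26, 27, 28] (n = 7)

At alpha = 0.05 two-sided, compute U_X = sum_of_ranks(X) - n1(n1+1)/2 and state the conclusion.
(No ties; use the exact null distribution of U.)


Step 1: Combine and sort all 11 observations; assign midranks.
sorted (value, group): (7,Y), (10,X), (15,Y), (19,X), (20,Y), (21,X), (22,Y), (23,X), (26,Y), (27,Y), (28,Y)
ranks: 7->1, 10->2, 15->3, 19->4, 20->5, 21->6, 22->7, 23->8, 26->9, 27->10, 28->11
Step 2: Rank sum for X: R1 = 2 + 4 + 6 + 8 = 20.
Step 3: U_X = R1 - n1(n1+1)/2 = 20 - 4*5/2 = 20 - 10 = 10.
       U_Y = n1*n2 - U_X = 28 - 10 = 18.
Step 4: No ties, so the exact null distribution of U (based on enumerating the C(11,4) = 330 equally likely rank assignments) gives the two-sided p-value.
Step 5: p-value = 0.527273; compare to alpha = 0.05. fail to reject H0.

U_X = 10, p = 0.527273, fail to reject H0 at alpha = 0.05.


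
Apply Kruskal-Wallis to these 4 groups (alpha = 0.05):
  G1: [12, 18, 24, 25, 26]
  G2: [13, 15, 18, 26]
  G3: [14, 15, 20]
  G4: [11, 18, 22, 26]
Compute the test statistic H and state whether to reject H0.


Step 1: Combine all N = 16 observations and assign midranks.
sorted (value, group, rank): (11,G4,1), (12,G1,2), (13,G2,3), (14,G3,4), (15,G2,5.5), (15,G3,5.5), (18,G1,8), (18,G2,8), (18,G4,8), (20,G3,10), (22,G4,11), (24,G1,12), (25,G1,13), (26,G1,15), (26,G2,15), (26,G4,15)
Step 2: Sum ranks within each group.
R_1 = 50 (n_1 = 5)
R_2 = 31.5 (n_2 = 4)
R_3 = 19.5 (n_3 = 3)
R_4 = 35 (n_4 = 4)
Step 3: H = 12/(N(N+1)) * sum(R_i^2/n_i) - 3(N+1)
     = 12/(16*17) * (50^2/5 + 31.5^2/4 + 19.5^2/3 + 35^2/4) - 3*17
     = 0.044118 * 1181.06 - 51
     = 1.105699.
Step 4: Ties present; correction factor C = 1 - 54/(16^3 - 16) = 0.986765. Corrected H = 1.105699 / 0.986765 = 1.120529.
Step 5: Under H0, H ~ chi^2(3); p-value = 0.772121.
Step 6: alpha = 0.05. fail to reject H0.

H = 1.1205, df = 3, p = 0.772121, fail to reject H0.


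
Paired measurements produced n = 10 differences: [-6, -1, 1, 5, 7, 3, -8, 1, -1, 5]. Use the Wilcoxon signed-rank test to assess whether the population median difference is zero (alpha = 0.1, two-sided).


Step 1: Drop any zero differences (none here) and take |d_i|.
|d| = [6, 1, 1, 5, 7, 3, 8, 1, 1, 5]
Step 2: Midrank |d_i| (ties get averaged ranks).
ranks: |6|->8, |1|->2.5, |1|->2.5, |5|->6.5, |7|->9, |3|->5, |8|->10, |1|->2.5, |1|->2.5, |5|->6.5
Step 3: Attach original signs; sum ranks with positive sign and with negative sign.
W+ = 2.5 + 6.5 + 9 + 5 + 2.5 + 6.5 = 32
W- = 8 + 2.5 + 10 + 2.5 = 23
(Check: W+ + W- = 55 should equal n(n+1)/2 = 55.)
Step 4: Test statistic W = min(W+, W-) = 23.
Step 5: Ties in |d|, so use the tie-corrected normal approximation.
        E[W] = n(n+1)/4 = 10*11/4 = 27.5.
        Tie groups: |d|=1 (t=4), |d|=5 (t=2); sum(t^3 - t) = 66.
        Var[W] = n(n+1)(2n+1)/24 - sum(t^3-t)/48 = 2310/24 - 66/48 = 94.875.
        z = (W - E[W]) / sqrt(Var[W]) = (23 - 27.5) / 9.7404 = -0.4620.
        Two-sided p = 2*Phi(z) = 0.644085.
Step 6: alpha = 0.1. fail to reject H0.

W+ = 32, W- = 23, W = min = 23, p = 0.644085, fail to reject H0.


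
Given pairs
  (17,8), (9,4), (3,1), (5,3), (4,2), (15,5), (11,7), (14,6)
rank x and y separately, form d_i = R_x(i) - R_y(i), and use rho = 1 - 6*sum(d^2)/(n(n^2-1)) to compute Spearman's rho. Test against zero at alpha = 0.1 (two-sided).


Step 1: Rank x and y separately (midranks; no ties here).
rank(x): 17->8, 9->4, 3->1, 5->3, 4->2, 15->7, 11->5, 14->6
rank(y): 8->8, 4->4, 1->1, 3->3, 2->2, 5->5, 7->7, 6->6
Step 2: d_i = R_x(i) - R_y(i); compute d_i^2.
  (8-8)^2=0, (4-4)^2=0, (1-1)^2=0, (3-3)^2=0, (2-2)^2=0, (7-5)^2=4, (5-7)^2=4, (6-6)^2=0
sum(d^2) = 8.
Step 3: rho = 1 - 6*8 / (8*(8^2 - 1)) = 1 - 48/504 = 0.904762.
Step 4: Under H0, t = rho * sqrt((n-2)/(1-rho^2)) = 5.2034 ~ t(6).
Step 5: Two-sided p-value from the t-distribution with 6 df = 0.002008.
Step 6: alpha = 0.1. reject H0.

rho = 0.9048, p = 0.002008, reject H0 at alpha = 0.1.


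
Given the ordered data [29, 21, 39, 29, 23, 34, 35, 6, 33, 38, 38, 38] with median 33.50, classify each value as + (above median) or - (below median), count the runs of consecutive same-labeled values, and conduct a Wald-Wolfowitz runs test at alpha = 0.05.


Step 1: Compute median = 33.50; label A = above, B = below.
Labels in order: BBABBAABBAAA  (n_A = 6, n_B = 6)
Step 2: Count runs R = 6.
Step 3: Under H0 (random ordering), E[R] = 2*n_A*n_B/(n_A+n_B) + 1 = 2*6*6/12 + 1 = 7.0000.
        Var[R] = 2*n_A*n_B*(2*n_A*n_B - n_A - n_B) / ((n_A+n_B)^2 * (n_A+n_B-1)) = 4320/1584 = 2.7273.
        SD[R] = 1.6514.
Step 4: Continuity-corrected z = (R + 0.5 - E[R]) / SD[R] = (6 + 0.5 - 7.0000) / 1.6514 = -0.3028.
Step 5: Two-sided p-value via normal approximation = 2*(1 - Phi(|z|)) = 0.762069.
Step 6: alpha = 0.05. fail to reject H0.

R = 6, z = -0.3028, p = 0.762069, fail to reject H0.


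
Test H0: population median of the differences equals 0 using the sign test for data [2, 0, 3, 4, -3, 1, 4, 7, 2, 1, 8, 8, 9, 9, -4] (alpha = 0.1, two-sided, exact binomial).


Step 1: Discard zero differences. Original n = 15; n_eff = number of nonzero differences = 14.
Nonzero differences (with sign): +2, +3, +4, -3, +1, +4, +7, +2, +1, +8, +8, +9, +9, -4
Step 2: Count signs: positive = 12, negative = 2.
Step 3: Under H0: P(positive) = 0.5, so the number of positives S ~ Bin(14, 0.5).
Step 4: Two-sided exact p-value = sum of Bin(14,0.5) probabilities at or below the observed probability = 0.012939.
Step 5: alpha = 0.1. reject H0.

n_eff = 14, pos = 12, neg = 2, p = 0.012939, reject H0.


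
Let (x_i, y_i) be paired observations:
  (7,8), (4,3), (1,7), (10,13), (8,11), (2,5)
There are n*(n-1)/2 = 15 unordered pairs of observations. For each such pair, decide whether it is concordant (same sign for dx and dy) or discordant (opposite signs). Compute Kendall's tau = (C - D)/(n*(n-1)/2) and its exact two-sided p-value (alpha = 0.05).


Step 1: Enumerate the 15 unordered pairs (i,j) with i<j and classify each by sign(x_j-x_i) * sign(y_j-y_i).
  (1,2):dx=-3,dy=-5->C; (1,3):dx=-6,dy=-1->C; (1,4):dx=+3,dy=+5->C; (1,5):dx=+1,dy=+3->C
  (1,6):dx=-5,dy=-3->C; (2,3):dx=-3,dy=+4->D; (2,4):dx=+6,dy=+10->C; (2,5):dx=+4,dy=+8->C
  (2,6):dx=-2,dy=+2->D; (3,4):dx=+9,dy=+6->C; (3,5):dx=+7,dy=+4->C; (3,6):dx=+1,dy=-2->D
  (4,5):dx=-2,dy=-2->C; (4,6):dx=-8,dy=-8->C; (5,6):dx=-6,dy=-6->C
Step 2: C = 12, D = 3, total pairs = 15.
Step 3: tau = (C - D)/(n(n-1)/2) = (12 - 3)/15 = 0.600000.
Step 4: Exact two-sided p-value (enumerate n! = 720 permutations of y under H0): p = 0.136111.
Step 5: alpha = 0.05. fail to reject H0.

tau_b = 0.6000 (C=12, D=3), p = 0.136111, fail to reject H0.


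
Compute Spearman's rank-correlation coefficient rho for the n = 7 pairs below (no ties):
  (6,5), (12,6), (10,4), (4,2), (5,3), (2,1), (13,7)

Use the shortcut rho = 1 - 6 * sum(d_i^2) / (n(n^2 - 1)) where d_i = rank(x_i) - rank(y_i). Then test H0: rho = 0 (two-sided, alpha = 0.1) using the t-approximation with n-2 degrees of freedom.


Step 1: Rank x and y separately (midranks; no ties here).
rank(x): 6->4, 12->6, 10->5, 4->2, 5->3, 2->1, 13->7
rank(y): 5->5, 6->6, 4->4, 2->2, 3->3, 1->1, 7->7
Step 2: d_i = R_x(i) - R_y(i); compute d_i^2.
  (4-5)^2=1, (6-6)^2=0, (5-4)^2=1, (2-2)^2=0, (3-3)^2=0, (1-1)^2=0, (7-7)^2=0
sum(d^2) = 2.
Step 3: rho = 1 - 6*2 / (7*(7^2 - 1)) = 1 - 12/336 = 0.964286.
Step 4: Under H0, t = rho * sqrt((n-2)/(1-rho^2)) = 8.1408 ~ t(5).
Step 5: Two-sided p-value from the t-distribution with 5 df = 0.000454.
Step 6: alpha = 0.1. reject H0.

rho = 0.9643, p = 0.000454, reject H0 at alpha = 0.1.


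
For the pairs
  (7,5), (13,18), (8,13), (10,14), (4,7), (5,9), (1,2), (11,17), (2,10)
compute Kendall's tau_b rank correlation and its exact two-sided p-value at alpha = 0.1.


Step 1: Enumerate the 36 unordered pairs (i,j) with i<j and classify each by sign(x_j-x_i) * sign(y_j-y_i).
  (1,2):dx=+6,dy=+13->C; (1,3):dx=+1,dy=+8->C; (1,4):dx=+3,dy=+9->C; (1,5):dx=-3,dy=+2->D
  (1,6):dx=-2,dy=+4->D; (1,7):dx=-6,dy=-3->C; (1,8):dx=+4,dy=+12->C; (1,9):dx=-5,dy=+5->D
  (2,3):dx=-5,dy=-5->C; (2,4):dx=-3,dy=-4->C; (2,5):dx=-9,dy=-11->C; (2,6):dx=-8,dy=-9->C
  (2,7):dx=-12,dy=-16->C; (2,8):dx=-2,dy=-1->C; (2,9):dx=-11,dy=-8->C; (3,4):dx=+2,dy=+1->C
  (3,5):dx=-4,dy=-6->C; (3,6):dx=-3,dy=-4->C; (3,7):dx=-7,dy=-11->C; (3,8):dx=+3,dy=+4->C
  (3,9):dx=-6,dy=-3->C; (4,5):dx=-6,dy=-7->C; (4,6):dx=-5,dy=-5->C; (4,7):dx=-9,dy=-12->C
  (4,8):dx=+1,dy=+3->C; (4,9):dx=-8,dy=-4->C; (5,6):dx=+1,dy=+2->C; (5,7):dx=-3,dy=-5->C
  (5,8):dx=+7,dy=+10->C; (5,9):dx=-2,dy=+3->D; (6,7):dx=-4,dy=-7->C; (6,8):dx=+6,dy=+8->C
  (6,9):dx=-3,dy=+1->D; (7,8):dx=+10,dy=+15->C; (7,9):dx=+1,dy=+8->C; (8,9):dx=-9,dy=-7->C
Step 2: C = 31, D = 5, total pairs = 36.
Step 3: tau = (C - D)/(n(n-1)/2) = (31 - 5)/36 = 0.722222.
Step 4: Exact two-sided p-value (enumerate n! = 362880 permutations of y under H0): p = 0.005886.
Step 5: alpha = 0.1. reject H0.

tau_b = 0.7222 (C=31, D=5), p = 0.005886, reject H0.


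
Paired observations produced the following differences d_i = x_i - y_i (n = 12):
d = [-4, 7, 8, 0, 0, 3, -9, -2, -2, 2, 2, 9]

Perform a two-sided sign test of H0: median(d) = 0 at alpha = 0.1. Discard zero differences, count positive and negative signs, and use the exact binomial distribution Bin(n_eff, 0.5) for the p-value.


Step 1: Discard zero differences. Original n = 12; n_eff = number of nonzero differences = 10.
Nonzero differences (with sign): -4, +7, +8, +3, -9, -2, -2, +2, +2, +9
Step 2: Count signs: positive = 6, negative = 4.
Step 3: Under H0: P(positive) = 0.5, so the number of positives S ~ Bin(10, 0.5).
Step 4: Two-sided exact p-value = sum of Bin(10,0.5) probabilities at or below the observed probability = 0.753906.
Step 5: alpha = 0.1. fail to reject H0.

n_eff = 10, pos = 6, neg = 4, p = 0.753906, fail to reject H0.


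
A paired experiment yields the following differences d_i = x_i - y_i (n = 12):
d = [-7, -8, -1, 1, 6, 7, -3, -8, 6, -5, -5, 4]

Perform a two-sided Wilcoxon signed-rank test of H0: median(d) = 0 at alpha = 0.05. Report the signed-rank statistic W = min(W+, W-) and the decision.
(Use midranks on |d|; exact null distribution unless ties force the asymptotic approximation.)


Step 1: Drop any zero differences (none here) and take |d_i|.
|d| = [7, 8, 1, 1, 6, 7, 3, 8, 6, 5, 5, 4]
Step 2: Midrank |d_i| (ties get averaged ranks).
ranks: |7|->9.5, |8|->11.5, |1|->1.5, |1|->1.5, |6|->7.5, |7|->9.5, |3|->3, |8|->11.5, |6|->7.5, |5|->5.5, |5|->5.5, |4|->4
Step 3: Attach original signs; sum ranks with positive sign and with negative sign.
W+ = 1.5 + 7.5 + 9.5 + 7.5 + 4 = 30
W- = 9.5 + 11.5 + 1.5 + 3 + 11.5 + 5.5 + 5.5 = 48
(Check: W+ + W- = 78 should equal n(n+1)/2 = 78.)
Step 4: Test statistic W = min(W+, W-) = 30.
Step 5: Ties in |d|, so use the tie-corrected normal approximation.
        E[W] = n(n+1)/4 = 12*13/4 = 39.
        Tie groups: |d|=1 (t=2), |d|=5 (t=2), |d|=6 (t=2), |d|=7 (t=2), |d|=8 (t=2); sum(t^3 - t) = 30.
        Var[W] = n(n+1)(2n+1)/24 - sum(t^3-t)/48 = 3900/24 - 30/48 = 161.875.
        z = (W - E[W]) / sqrt(Var[W]) = (30 - 39) / 12.7230 = -0.7074.
        Two-sided p = 2*Phi(z) = 0.479331.
Step 6: alpha = 0.05. fail to reject H0.

W+ = 30, W- = 48, W = min = 30, p = 0.479331, fail to reject H0.


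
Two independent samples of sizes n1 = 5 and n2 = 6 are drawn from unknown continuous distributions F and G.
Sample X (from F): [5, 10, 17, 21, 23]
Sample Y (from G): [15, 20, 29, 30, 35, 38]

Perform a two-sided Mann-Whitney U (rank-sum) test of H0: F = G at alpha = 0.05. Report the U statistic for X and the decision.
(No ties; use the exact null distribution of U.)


Step 1: Combine and sort all 11 observations; assign midranks.
sorted (value, group): (5,X), (10,X), (15,Y), (17,X), (20,Y), (21,X), (23,X), (29,Y), (30,Y), (35,Y), (38,Y)
ranks: 5->1, 10->2, 15->3, 17->4, 20->5, 21->6, 23->7, 29->8, 30->9, 35->10, 38->11
Step 2: Rank sum for X: R1 = 1 + 2 + 4 + 6 + 7 = 20.
Step 3: U_X = R1 - n1(n1+1)/2 = 20 - 5*6/2 = 20 - 15 = 5.
       U_Y = n1*n2 - U_X = 30 - 5 = 25.
Step 4: No ties, so the exact null distribution of U (based on enumerating the C(11,5) = 462 equally likely rank assignments) gives the two-sided p-value.
Step 5: p-value = 0.082251; compare to alpha = 0.05. fail to reject H0.

U_X = 5, p = 0.082251, fail to reject H0 at alpha = 0.05.


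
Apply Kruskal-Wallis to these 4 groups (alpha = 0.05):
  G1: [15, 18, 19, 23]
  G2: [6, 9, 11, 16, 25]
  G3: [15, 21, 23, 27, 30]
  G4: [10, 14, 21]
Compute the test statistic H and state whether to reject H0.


Step 1: Combine all N = 17 observations and assign midranks.
sorted (value, group, rank): (6,G2,1), (9,G2,2), (10,G4,3), (11,G2,4), (14,G4,5), (15,G1,6.5), (15,G3,6.5), (16,G2,8), (18,G1,9), (19,G1,10), (21,G3,11.5), (21,G4,11.5), (23,G1,13.5), (23,G3,13.5), (25,G2,15), (27,G3,16), (30,G3,17)
Step 2: Sum ranks within each group.
R_1 = 39 (n_1 = 4)
R_2 = 30 (n_2 = 5)
R_3 = 64.5 (n_3 = 5)
R_4 = 19.5 (n_4 = 3)
Step 3: H = 12/(N(N+1)) * sum(R_i^2/n_i) - 3(N+1)
     = 12/(17*18) * (39^2/4 + 30^2/5 + 64.5^2/5 + 19.5^2/3) - 3*18
     = 0.039216 * 1519.05 - 54
     = 5.570588.
Step 4: Ties present; correction factor C = 1 - 18/(17^3 - 17) = 0.996324. Corrected H = 5.570588 / 0.996324 = 5.591144.
Step 5: Under H0, H ~ chi^2(3); p-value = 0.133288.
Step 6: alpha = 0.05. fail to reject H0.

H = 5.5911, df = 3, p = 0.133288, fail to reject H0.


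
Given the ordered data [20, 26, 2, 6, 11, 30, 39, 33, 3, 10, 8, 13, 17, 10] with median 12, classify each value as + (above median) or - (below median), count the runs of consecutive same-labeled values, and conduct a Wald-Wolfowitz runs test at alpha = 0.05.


Step 1: Compute median = 12; label A = above, B = below.
Labels in order: AABBBAAABBBAAB  (n_A = 7, n_B = 7)
Step 2: Count runs R = 6.
Step 3: Under H0 (random ordering), E[R] = 2*n_A*n_B/(n_A+n_B) + 1 = 2*7*7/14 + 1 = 8.0000.
        Var[R] = 2*n_A*n_B*(2*n_A*n_B - n_A - n_B) / ((n_A+n_B)^2 * (n_A+n_B-1)) = 8232/2548 = 3.2308.
        SD[R] = 1.7974.
Step 4: Continuity-corrected z = (R + 0.5 - E[R]) / SD[R] = (6 + 0.5 - 8.0000) / 1.7974 = -0.8345.
Step 5: Two-sided p-value via normal approximation = 2*(1 - Phi(|z|)) = 0.403986.
Step 6: alpha = 0.05. fail to reject H0.

R = 6, z = -0.8345, p = 0.403986, fail to reject H0.


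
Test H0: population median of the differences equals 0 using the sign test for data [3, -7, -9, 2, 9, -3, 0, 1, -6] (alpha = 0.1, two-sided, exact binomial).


Step 1: Discard zero differences. Original n = 9; n_eff = number of nonzero differences = 8.
Nonzero differences (with sign): +3, -7, -9, +2, +9, -3, +1, -6
Step 2: Count signs: positive = 4, negative = 4.
Step 3: Under H0: P(positive) = 0.5, so the number of positives S ~ Bin(8, 0.5).
Step 4: Two-sided exact p-value = sum of Bin(8,0.5) probabilities at or below the observed probability = 1.000000.
Step 5: alpha = 0.1. fail to reject H0.

n_eff = 8, pos = 4, neg = 4, p = 1.000000, fail to reject H0.


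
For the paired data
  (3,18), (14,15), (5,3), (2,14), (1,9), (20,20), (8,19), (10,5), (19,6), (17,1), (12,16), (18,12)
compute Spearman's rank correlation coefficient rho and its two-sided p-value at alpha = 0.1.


Step 1: Rank x and y separately (midranks; no ties here).
rank(x): 3->3, 14->8, 5->4, 2->2, 1->1, 20->12, 8->5, 10->6, 19->11, 17->9, 12->7, 18->10
rank(y): 18->10, 15->8, 3->2, 14->7, 9->5, 20->12, 19->11, 5->3, 6->4, 1->1, 16->9, 12->6
Step 2: d_i = R_x(i) - R_y(i); compute d_i^2.
  (3-10)^2=49, (8-8)^2=0, (4-2)^2=4, (2-7)^2=25, (1-5)^2=16, (12-12)^2=0, (5-11)^2=36, (6-3)^2=9, (11-4)^2=49, (9-1)^2=64, (7-9)^2=4, (10-6)^2=16
sum(d^2) = 272.
Step 3: rho = 1 - 6*272 / (12*(12^2 - 1)) = 1 - 1632/1716 = 0.048951.
Step 4: Under H0, t = rho * sqrt((n-2)/(1-rho^2)) = 0.1550 ~ t(10).
Step 5: Two-sided p-value from the t-distribution with 10 df = 0.879919.
Step 6: alpha = 0.1. fail to reject H0.

rho = 0.0490, p = 0.879919, fail to reject H0 at alpha = 0.1.


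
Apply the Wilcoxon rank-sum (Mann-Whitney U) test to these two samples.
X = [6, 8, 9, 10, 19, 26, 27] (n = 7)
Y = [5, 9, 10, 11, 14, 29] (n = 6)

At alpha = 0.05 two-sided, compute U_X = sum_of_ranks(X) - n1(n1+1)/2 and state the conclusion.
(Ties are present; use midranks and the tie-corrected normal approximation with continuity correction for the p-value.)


Step 1: Combine and sort all 13 observations; assign midranks.
sorted (value, group): (5,Y), (6,X), (8,X), (9,X), (9,Y), (10,X), (10,Y), (11,Y), (14,Y), (19,X), (26,X), (27,X), (29,Y)
ranks: 5->1, 6->2, 8->3, 9->4.5, 9->4.5, 10->6.5, 10->6.5, 11->8, 14->9, 19->10, 26->11, 27->12, 29->13
Step 2: Rank sum for X: R1 = 2 + 3 + 4.5 + 6.5 + 10 + 11 + 12 = 49.
Step 3: U_X = R1 - n1(n1+1)/2 = 49 - 7*8/2 = 49 - 28 = 21.
       U_Y = n1*n2 - U_X = 42 - 21 = 21.
Step 4: Ties are present, so use the tie-corrected normal approximation (with continuity correction) for the p-value.
Step 5: p-value = 1.000000; compare to alpha = 0.05. fail to reject H0.

U_X = 21, p = 1.000000, fail to reject H0 at alpha = 0.05.


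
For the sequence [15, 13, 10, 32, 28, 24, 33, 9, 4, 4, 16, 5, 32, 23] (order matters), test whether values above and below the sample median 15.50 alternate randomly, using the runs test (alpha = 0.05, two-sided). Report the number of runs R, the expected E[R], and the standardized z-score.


Step 1: Compute median = 15.50; label A = above, B = below.
Labels in order: BBBAAAABBBABAA  (n_A = 7, n_B = 7)
Step 2: Count runs R = 6.
Step 3: Under H0 (random ordering), E[R] = 2*n_A*n_B/(n_A+n_B) + 1 = 2*7*7/14 + 1 = 8.0000.
        Var[R] = 2*n_A*n_B*(2*n_A*n_B - n_A - n_B) / ((n_A+n_B)^2 * (n_A+n_B-1)) = 8232/2548 = 3.2308.
        SD[R] = 1.7974.
Step 4: Continuity-corrected z = (R + 0.5 - E[R]) / SD[R] = (6 + 0.5 - 8.0000) / 1.7974 = -0.8345.
Step 5: Two-sided p-value via normal approximation = 2*(1 - Phi(|z|)) = 0.403986.
Step 6: alpha = 0.05. fail to reject H0.

R = 6, z = -0.8345, p = 0.403986, fail to reject H0.


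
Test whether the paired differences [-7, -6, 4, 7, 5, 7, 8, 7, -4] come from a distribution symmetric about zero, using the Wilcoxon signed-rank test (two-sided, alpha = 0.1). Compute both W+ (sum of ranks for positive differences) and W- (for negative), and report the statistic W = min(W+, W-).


Step 1: Drop any zero differences (none here) and take |d_i|.
|d| = [7, 6, 4, 7, 5, 7, 8, 7, 4]
Step 2: Midrank |d_i| (ties get averaged ranks).
ranks: |7|->6.5, |6|->4, |4|->1.5, |7|->6.5, |5|->3, |7|->6.5, |8|->9, |7|->6.5, |4|->1.5
Step 3: Attach original signs; sum ranks with positive sign and with negative sign.
W+ = 1.5 + 6.5 + 3 + 6.5 + 9 + 6.5 = 33
W- = 6.5 + 4 + 1.5 = 12
(Check: W+ + W- = 45 should equal n(n+1)/2 = 45.)
Step 4: Test statistic W = min(W+, W-) = 12.
Step 5: Ties in |d|, so use the tie-corrected normal approximation.
        E[W] = n(n+1)/4 = 9*10/4 = 22.5.
        Tie groups: |d|=4 (t=2), |d|=7 (t=4); sum(t^3 - t) = 66.
        Var[W] = n(n+1)(2n+1)/24 - sum(t^3-t)/48 = 1710/24 - 66/48 = 69.875.
        z = (W - E[W]) / sqrt(Var[W]) = (12 - 22.5) / 8.3591 = -1.2561.
        Two-sided p = 2*Phi(z) = 0.209075.
Step 6: alpha = 0.1. fail to reject H0.

W+ = 33, W- = 12, W = min = 12, p = 0.209075, fail to reject H0.
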